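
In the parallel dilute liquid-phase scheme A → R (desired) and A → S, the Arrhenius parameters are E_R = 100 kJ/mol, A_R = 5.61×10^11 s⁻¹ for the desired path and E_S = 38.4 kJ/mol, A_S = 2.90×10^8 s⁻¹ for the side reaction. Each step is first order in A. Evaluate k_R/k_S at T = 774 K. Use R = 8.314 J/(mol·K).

k_R/k_S = (A_R/A_S)·exp[−(E_R−E_S)/(RT)] = (A_R/A_S)·exp[(E_S−E_R)/(RT)].
(E_S−E_R)/(RT) = (38.4−100)×10³/(8.314×774) = -61600/6435 = -9.573.
k_R/k_S = (5.61×10^11/2.90×10^8)·exp(-9.573) = 1934 × 6.961×10^-5 = 0.135.

0.135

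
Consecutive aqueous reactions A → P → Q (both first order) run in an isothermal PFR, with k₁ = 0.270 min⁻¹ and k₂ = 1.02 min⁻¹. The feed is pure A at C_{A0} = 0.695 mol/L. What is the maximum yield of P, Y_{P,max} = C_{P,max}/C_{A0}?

0.164

Evaluating C_P at τ_opt = ln(k₂/k₁)/(k₂−k₁) gives C_{P,max}/C_{A0} = (k₁/k₂)^[k₂/(k₂−k₁)].
= (0.270/1.02)^(1.02/(1.02−0.270)) = (0.2647)^(1.360) = 0.1640.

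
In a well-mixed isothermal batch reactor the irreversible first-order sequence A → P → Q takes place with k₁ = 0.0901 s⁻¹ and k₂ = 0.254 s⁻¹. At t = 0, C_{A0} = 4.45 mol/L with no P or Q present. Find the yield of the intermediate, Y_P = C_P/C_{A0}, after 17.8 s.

0.105

The intermediate concentration in a first-order A→B→C sequence is C_P = k₁C_{A0}(e^(−k₁t) − e^(−k₂t))/(k₂−k₁).
e^(−k₁t) = e^(−0.0901×17.8) = e^(−1.604) = 0.2011; e^(−k₂t) = e^(−4.521) = 0.01088.
C_P = 0.0901×4.45/(0.254−0.0901) × (0.2011−0.01088) = 2.446×0.1903 = 0.4654 mol/L.
Y_P = C_P/C_{A0} = 0.4654/4.45 = 0.105.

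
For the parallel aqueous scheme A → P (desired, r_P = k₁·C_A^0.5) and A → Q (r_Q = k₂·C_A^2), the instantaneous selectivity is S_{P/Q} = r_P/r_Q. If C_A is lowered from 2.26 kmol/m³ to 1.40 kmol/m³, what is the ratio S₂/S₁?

2.05

S_{P/Q} = (k₁/k₂)·C_A^-1.5, so S₂/S₁ = (C_{A,2}/C_{A,1})^-1.5.
= (1.40/2.26)^(-1.5) = (0.6195)^(-1.5) = 2.05.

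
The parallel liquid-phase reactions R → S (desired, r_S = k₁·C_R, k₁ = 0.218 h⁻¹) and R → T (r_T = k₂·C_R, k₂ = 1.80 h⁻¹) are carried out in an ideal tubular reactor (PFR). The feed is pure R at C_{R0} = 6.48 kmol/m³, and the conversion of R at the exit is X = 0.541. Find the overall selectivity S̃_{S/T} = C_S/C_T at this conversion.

0.121

C_R = C_{R0}(1−X) = 2.974 kmol/m³.
Both paths are first order in R, so the instantaneous fraction to S is constant: dC_S/d(−C_R) = k₁/(k₁+k₂) = 0.1080.
C_S = 0.1080·(C_{R0}−C_R) = 0.1080×3.506 = 0.379 kmol/m³.
C_T = (C_{R0}−C_R)−C_S = 3.127 kmol/m³; S̃_{S/T} = 0.3787/3.127 = 0.121.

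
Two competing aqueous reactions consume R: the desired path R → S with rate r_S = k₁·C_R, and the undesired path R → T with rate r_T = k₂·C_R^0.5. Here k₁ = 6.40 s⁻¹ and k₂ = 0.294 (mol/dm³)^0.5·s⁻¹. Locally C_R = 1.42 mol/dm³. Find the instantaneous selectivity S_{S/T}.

25.9

S_{S/T} = r_S/r_T = (k₁·C_R)/(k₂·C_R^0.5) = (k₁/k₂)·C_R^0.5.
= (6.40×1.420) / (0.294×1.420^0.5) = 9.088/0.3503 = 25.9.
Since the desired path is higher order in R, keeping C_R high (PFR or concentrated feed) favours S.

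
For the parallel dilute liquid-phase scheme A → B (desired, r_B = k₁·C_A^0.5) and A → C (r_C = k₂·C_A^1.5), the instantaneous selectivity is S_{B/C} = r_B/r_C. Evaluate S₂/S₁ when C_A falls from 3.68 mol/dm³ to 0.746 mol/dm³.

4.93

S_{B/C} = (k₁/k₂)·C_A⁻¹, so S₂/S₁ = (C_{A,2}/C_{A,1})⁻¹.
= 3.68/0.746 = 4.93.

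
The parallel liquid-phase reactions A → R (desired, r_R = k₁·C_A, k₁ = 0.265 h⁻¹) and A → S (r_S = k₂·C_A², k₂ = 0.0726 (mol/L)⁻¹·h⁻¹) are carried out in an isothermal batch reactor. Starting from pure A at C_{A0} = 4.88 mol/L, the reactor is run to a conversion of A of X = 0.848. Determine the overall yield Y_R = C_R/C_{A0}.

C_A = C_{A0}(1−X) = 0.7418 mol/L.
Along a PFR/batch, dC_R/dC_A = −r_R/(r_R+r_S) = −k₁/(k₁+k₂·C_A).
Integrating from C_{A0} to C_A: C_R = (0.265/0.0726)·ln[(0.265+0.0726·4.88)/(0.265+0.0726·0.742)] = 3.650·ln(0.6193/0.3189) = 2.423 mol/L.
Y_R = C_R/C_{A0} = 2.423/4.88 = 0.497.

0.497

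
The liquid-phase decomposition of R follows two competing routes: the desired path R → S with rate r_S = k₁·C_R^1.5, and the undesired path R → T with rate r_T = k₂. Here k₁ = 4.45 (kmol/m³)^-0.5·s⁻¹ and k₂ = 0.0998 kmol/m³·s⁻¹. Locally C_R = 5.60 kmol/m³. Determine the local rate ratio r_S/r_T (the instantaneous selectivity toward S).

591

S_{S/T} = r_S/r_T = (k₁·C_R^1.5)/(k₂) = (k₁/k₂)·C_R^1.5.
= (4.45×5.600^1.5) / (0.0998) = 58.97/0.09980 = 591.
Since the desired path is higher order in R, keeping C_R high (PFR or concentrated feed) favours S.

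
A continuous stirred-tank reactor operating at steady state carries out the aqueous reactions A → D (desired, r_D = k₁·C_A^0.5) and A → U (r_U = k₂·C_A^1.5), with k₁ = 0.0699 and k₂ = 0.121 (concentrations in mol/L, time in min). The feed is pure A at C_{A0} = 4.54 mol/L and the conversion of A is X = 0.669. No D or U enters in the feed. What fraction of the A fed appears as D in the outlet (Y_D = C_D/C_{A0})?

Exit C_A = C_{A0}(1−X) = 4.54×0.331 = 1.503 mol/L.
In a CSTR the entire volume is at exit conditions, so r_D = 0.0699×1.503^0.5 = 0.08569 and r_U = 0.121×1.503^1.5 = 0.2229.
Fraction of consumed A going to D: r_D/(r_D+r_U) = 0.2777.
C_D = 0.2777·C_{A0}·X = 0.2777×4.54×0.669 = 0.843 mol/L; Y_D = C_D/C_{A0} = 0.186.

0.186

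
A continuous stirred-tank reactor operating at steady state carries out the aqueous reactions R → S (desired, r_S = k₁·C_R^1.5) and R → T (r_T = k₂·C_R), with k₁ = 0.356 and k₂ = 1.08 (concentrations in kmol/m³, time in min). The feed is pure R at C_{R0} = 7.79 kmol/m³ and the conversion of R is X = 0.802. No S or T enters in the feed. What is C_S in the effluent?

Exit C_R = C_{R0}(1−X) = 7.79×0.198 = 1.542 kmol/m³.
Rates in a CSTR are evaluated at the outlet concentration: r_S = 0.356×1.542^1.5 = 0.6820, r_T = 1.08×1.542 = 1.666.
Fraction of consumed R going to S: r_S/(r_S+r_T) = 0.2905.
C_S = 0.2905·C_{R0}·X = 0.2905×7.79×0.802 = 1.81 kmol/m³.

1.81 kmol/m³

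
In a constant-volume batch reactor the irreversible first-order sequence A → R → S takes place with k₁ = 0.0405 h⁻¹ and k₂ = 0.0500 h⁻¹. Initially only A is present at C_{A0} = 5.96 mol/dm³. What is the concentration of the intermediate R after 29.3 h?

1.88 mol/dm³

Solving the coupled first-order balances gives C_R(t) = [k₁/(k₂−k₁)]·C_{A0}·(e^(−k₁t) − e^(−k₂t)).
e^(−k₁t) = e^(−0.0405×29.3) = e^(−1.187) = 0.3052; e^(−k₂t) = e^(−1.465) = 0.2311.
C_R = 0.0405×5.96/(0.0500−0.0405) × (0.3052−0.2311) = 25.41×0.07416 = 1.884 mol/dm³.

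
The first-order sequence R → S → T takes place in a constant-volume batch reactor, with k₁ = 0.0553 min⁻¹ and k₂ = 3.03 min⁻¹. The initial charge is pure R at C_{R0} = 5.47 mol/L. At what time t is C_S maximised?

The intermediate peaks when r₁ = r₂, i.e. k₁e^(−k₁t) = k₂e^(−k₂t), giving t_opt = ln(k₂/k₁)/(k₂−k₁).
= ln(3.03/0.0553)/(3.03−0.0553) = ln(54.79)/2.975 = 4.004/2.975 = 1.35 min.

1.35 min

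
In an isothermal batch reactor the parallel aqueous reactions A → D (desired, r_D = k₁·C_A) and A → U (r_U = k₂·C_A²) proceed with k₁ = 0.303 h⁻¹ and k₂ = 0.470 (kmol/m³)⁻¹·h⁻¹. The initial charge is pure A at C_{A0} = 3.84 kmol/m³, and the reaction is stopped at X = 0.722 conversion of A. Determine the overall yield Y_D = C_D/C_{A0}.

C_A = C_{A0}(1−X) = 1.068 kmol/m³.
Along a PFR/batch, dC_D/dC_A = −r_D/(r_D+r_U) = −k₁/(k₁+k₂·C_A).
Integrating from C_{A0} to C_A: C_D = (0.303/0.470)·ln[(0.303+0.470·3.84)/(0.303+0.470·1.07)] = 0.6447·ln(2.108/0.8047) = 0.6208 kmol/m³.
Y_D = C_D/C_{A0} = 0.6208/3.84 = 0.162.

0.162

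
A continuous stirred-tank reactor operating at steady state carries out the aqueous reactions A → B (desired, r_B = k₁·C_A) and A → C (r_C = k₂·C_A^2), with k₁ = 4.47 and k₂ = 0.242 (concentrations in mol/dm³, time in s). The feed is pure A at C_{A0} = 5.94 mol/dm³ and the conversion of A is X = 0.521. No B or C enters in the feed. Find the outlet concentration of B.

Exit C_A = C_{A0}(1−X) = 5.94×0.479 = 2.845 mol/dm³.
In a CSTR the entire volume is at exit conditions, so r_B = 4.47×2.845 = 12.72 and r_C = 0.242×2.845^2 = 1.959.
Fraction of consumed A going to B: r_B/(r_B+r_C) = 0.8665.
C_B = 0.8665·C_{A0}·X = 0.8665×5.94×0.521 = 2.68 mol/dm³.

2.68 mol/dm³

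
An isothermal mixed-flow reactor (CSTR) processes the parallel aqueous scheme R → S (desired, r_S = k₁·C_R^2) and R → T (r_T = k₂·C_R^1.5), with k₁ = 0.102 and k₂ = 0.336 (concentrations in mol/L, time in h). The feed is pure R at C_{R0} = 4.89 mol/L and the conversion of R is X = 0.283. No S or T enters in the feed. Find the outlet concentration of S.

Exit C_R = C_{R0}(1−X) = 4.89×0.717 = 3.506 mol/L.
In a CSTR the entire volume is at exit conditions, so r_S = 0.102×3.506^2 = 1.254 and r_T = 0.336×3.506^1.5 = 2.206.
Fraction of consumed R going to S: r_S/(r_S+r_T) = 0.3624.
C_S = 0.3624·C_{R0}·X = 0.3624×4.89×0.283 = 0.502 mol/L.

0.502 mol/L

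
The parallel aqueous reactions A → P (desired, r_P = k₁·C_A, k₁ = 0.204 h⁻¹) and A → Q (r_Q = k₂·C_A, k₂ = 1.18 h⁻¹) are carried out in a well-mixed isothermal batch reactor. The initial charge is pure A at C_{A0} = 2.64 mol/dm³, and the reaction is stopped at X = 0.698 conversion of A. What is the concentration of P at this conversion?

0.272 mol/dm³

C_A = C_{A0}(1−X) = 0.7973 mol/dm³.
Both paths are first order in A, so the instantaneous fraction to P is constant: dC_P/d(−C_A) = k₁/(k₁+k₂) = 0.1474.
C_P = 0.1474·(C_{A0}−C_A) = 0.1474×1.843 = 0.272 mol/dm³.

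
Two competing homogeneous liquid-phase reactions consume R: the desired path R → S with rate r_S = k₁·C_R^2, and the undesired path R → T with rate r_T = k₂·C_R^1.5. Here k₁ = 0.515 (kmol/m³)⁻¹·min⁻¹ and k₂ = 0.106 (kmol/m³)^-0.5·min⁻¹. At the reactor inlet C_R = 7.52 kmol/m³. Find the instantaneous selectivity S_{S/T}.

13.3

S_{S/T} = r_S/r_T = (k₁·C_R^2)/(k₂·C_R^1.5) = (k₁/k₂)·C_R^0.5.
= (0.515×7.520^2) / (0.106×7.520^1.5) = 29.12/2.186 = 13.3.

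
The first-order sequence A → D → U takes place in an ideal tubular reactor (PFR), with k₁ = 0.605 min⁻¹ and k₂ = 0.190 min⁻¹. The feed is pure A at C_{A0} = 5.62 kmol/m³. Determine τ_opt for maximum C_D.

The intermediate peaks when r₁ = r₂, i.e. k₁e^(−k₁τ) = k₂e^(−k₂τ), giving τ_opt = ln(k₂/k₁)/(k₂−k₁).
= ln(0.190/0.605)/(0.190−0.605) = ln(0.3140)/-0.4150 = -1.158/-0.4150 = 2.79 min.

2.79 min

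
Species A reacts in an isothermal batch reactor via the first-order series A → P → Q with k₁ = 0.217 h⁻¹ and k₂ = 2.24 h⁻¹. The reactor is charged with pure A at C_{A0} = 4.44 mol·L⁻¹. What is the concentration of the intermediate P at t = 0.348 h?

For first-order series with pure A initially, C_P(t) = k₁C_{A0}/(k₂−k₁)·(e^(−k₁t) − e^(−k₂t)).
e^(−k₁t) = e^(−0.217×0.348) = e^(−0.07552) = 0.9273; e^(−k₂t) = e^(−0.7795) = 0.4586.
C_P = 0.217×4.44/(2.24−0.217) × (0.9273−0.4586) = 0.4763×0.4686 = 0.2232 mol·L⁻¹.

0.223 mol·L⁻¹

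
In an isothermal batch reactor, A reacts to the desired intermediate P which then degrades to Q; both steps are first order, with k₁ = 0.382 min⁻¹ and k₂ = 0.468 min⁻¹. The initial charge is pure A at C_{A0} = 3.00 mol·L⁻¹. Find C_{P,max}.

Evaluating C_P at t_opt = ln(k₂/k₁)/(k₂−k₁) gives C_{P,max}/C_{A0} = (k₁/k₂)^[k₂/(k₂−k₁)].
= (0.382/0.468)^(0.468/(0.468−0.382)) = (0.8162)^(5.442) = 0.3312.
C_{P,max} = 0.3312×3.00 = 0.994 mol·L⁻¹.

0.994 mol·L⁻¹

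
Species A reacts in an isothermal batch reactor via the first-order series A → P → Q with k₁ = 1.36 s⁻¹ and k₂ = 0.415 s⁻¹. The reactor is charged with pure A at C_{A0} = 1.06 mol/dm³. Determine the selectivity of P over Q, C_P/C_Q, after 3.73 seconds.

Solving the coupled first-order balances gives C_P(t) = [k₁/(k₂−k₁)]·C_{A0}·(e^(−k₁t) − e^(−k₂t)).
e^(−k₁t) = e^(−1.36×3.73) = e^(−5.073) = 0.006265; e^(−k₂t) = e^(−1.548) = 0.2127.
C_P = 1.36×1.06/(0.415−1.36) × (0.006265−0.2127) = (-1.526)×(-0.2064) = 0.3149 mol/dm³.
C_A = C_{A0}e^(−k₁t) = 0.006641 mol/dm³, so C_Q = C_{A0}−C_A−C_P = 0.7385 mol/dm³; C_P/C_Q = 0.426.

0.426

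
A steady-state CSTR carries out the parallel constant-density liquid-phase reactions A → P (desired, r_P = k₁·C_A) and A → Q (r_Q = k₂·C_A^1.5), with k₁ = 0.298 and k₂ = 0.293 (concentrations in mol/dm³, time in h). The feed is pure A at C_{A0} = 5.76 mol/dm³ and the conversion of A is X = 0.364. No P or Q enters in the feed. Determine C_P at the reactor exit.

0.728 mol/dm³

Exit C_A = C_{A0}(1−X) = 5.76×0.636 = 3.663 mol/dm³.
In a CSTR the entire volume is at exit conditions, so r_P = 0.298×3.663 = 1.092 and r_Q = 0.293×3.663^1.5 = 2.054.
Fraction of consumed A going to P: r_P/(r_P+r_Q) = 0.3470.
C_P = 0.3470·C_{A0}·X = 0.3470×5.76×0.364 = 0.728 mol/dm³.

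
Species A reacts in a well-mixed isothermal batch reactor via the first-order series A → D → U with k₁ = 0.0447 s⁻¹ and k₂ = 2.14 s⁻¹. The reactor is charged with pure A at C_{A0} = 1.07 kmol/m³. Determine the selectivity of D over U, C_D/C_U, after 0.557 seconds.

1.40

For first-order series with pure A initially, C_D(t) = k₁C_{A0}/(k₂−k₁)·(e^(−k₁t) − e^(−k₂t)).
e^(−k₁t) = e^(−0.0447×0.557) = e^(−0.02490) = 0.9754; e^(−k₂t) = e^(−1.192) = 0.3036.
C_D = 0.0447×1.07/(2.14−0.0447) × (0.9754−0.3036) = 0.02283×0.6718 = 0.01533 kmol/m³.
C_A = C_{A0}e^(−k₁t) = 1.044 kmol/m³, so C_U = C_{A0}−C_A−C_D = 0.01098 kmol/m³; C_D/C_U = 1.40.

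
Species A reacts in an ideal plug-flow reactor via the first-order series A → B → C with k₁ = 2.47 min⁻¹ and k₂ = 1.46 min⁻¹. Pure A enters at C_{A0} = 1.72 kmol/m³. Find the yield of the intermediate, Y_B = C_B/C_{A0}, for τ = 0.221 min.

The intermediate concentration in a first-order A→B→C sequence is C_B = k₁C_{A0}(e^(−k₁τ) − e^(−k₂τ))/(k₂−k₁).
e^(−k₁τ) = e^(−2.47×0.221) = e^(−0.5459) = 0.5793; e^(−k₂τ) = e^(−0.3227) = 0.7242.
C_B = 2.47×1.72/(1.46−2.47) × (0.5793−0.7242) = (-4.206)×(-0.1449) = 0.6094 kmol/m³.
Y_B = C_B/C_{A0} = 0.6094/1.72 = 0.354.

0.354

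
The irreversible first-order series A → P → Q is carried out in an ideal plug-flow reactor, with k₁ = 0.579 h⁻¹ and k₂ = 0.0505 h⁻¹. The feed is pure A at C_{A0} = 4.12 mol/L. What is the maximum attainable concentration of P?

3.26 mol/L

Evaluating C_P at τ_opt = ln(k₂/k₁)/(k₂−k₁) gives C_{P,max}/C_{A0} = (k₁/k₂)^[k₂/(k₂−k₁)].
= (0.579/0.0505)^(0.0505/(0.0505−0.579)) = (11.47)^(-0.09555) = 0.7921.
C_{P,max} = 0.7921×4.12 = 3.26 mol/L.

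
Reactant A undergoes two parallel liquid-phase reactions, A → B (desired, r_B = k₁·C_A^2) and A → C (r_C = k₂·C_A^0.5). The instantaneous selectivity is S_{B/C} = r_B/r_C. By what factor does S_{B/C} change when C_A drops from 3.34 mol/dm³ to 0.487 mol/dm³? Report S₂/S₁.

0.0557

S_{B/C} = (k₁/k₂)·C_A^1.5, so S₂/S₁ = (C_{A,2}/C_{A,1})^1.5.
= (0.487/3.34)^1.5 = (0.1458)^1.5 = 0.0557.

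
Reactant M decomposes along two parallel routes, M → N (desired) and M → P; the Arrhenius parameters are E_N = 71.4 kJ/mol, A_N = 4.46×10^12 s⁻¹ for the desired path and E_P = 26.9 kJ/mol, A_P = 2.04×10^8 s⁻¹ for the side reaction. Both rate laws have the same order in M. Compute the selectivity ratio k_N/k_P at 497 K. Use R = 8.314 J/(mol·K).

With equal orders, S_{N/P} = k_N/k_P = (A_N/A_P)·exp[(E_P−E_N)/(RT)].
(E_P−E_N)/(RT) = (26.9−71.4)×10³/(8.314×497) = -44500/4132 = -10.77.
k_N/k_P = (4.46×10^12/2.04×10^8)·exp(-10.77) = 21863 × 2.103×10^-5 = 0.460.

0.460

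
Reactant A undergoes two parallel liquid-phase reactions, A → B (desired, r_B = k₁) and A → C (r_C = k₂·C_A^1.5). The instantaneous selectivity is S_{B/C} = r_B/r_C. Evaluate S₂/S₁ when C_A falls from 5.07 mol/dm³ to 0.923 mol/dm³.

12.9

S_{B/C} = (k₁/k₂)·C_A^-1.5, so S₂/S₁ = (C_{A,2}/C_{A,1})^-1.5.
= (0.923/5.07)^(-1.5) = (0.1821)^(-1.5) = 12.9.
Selectivity toward B rises as C_A falls — low-concentration operation is favoured.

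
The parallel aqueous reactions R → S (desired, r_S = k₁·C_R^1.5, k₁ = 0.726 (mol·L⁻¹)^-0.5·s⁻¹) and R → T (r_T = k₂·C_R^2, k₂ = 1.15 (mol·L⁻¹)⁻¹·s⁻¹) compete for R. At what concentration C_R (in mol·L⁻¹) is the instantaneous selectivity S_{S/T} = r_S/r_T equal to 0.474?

S_{S/T} = (k₁/k₂)·C_R^-0.5 ⇒ C_R = (S·k₂/k₁)^(-2).
= (0.474×1.15/0.726)^(-2) = (0.7508)^(-2) = 1.77 mol·L⁻¹.

1.77 mol·L⁻¹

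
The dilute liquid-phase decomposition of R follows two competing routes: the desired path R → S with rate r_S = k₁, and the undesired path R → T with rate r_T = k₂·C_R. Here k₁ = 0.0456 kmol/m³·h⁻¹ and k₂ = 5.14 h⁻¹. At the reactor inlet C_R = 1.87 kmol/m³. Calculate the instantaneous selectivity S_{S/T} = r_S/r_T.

0.00474

S_{S/T} = r_S/r_T = (k₁)/(k₂·C_R) = (k₁/k₂)·C_R⁻¹.
= (0.0456) / (5.14×1.870) = 0.04560/9.612 = 0.00474.
The undesired path is higher order in R, so low C_R (CSTR or dilute feed) favours S.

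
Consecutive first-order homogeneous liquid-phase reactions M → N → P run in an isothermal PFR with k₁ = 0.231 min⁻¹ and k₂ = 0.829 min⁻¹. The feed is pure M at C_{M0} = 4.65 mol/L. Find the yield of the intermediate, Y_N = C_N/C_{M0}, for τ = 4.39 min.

For first-order series with pure M initially, C_N(τ) = k₁C_{M0}/(k₂−k₁)·(e^(−k₁τ) − e^(−k₂τ)).
e^(−k₁τ) = e^(−0.231×4.39) = e^(−1.014) = 0.3627; e^(−k₂τ) = e^(−3.639) = 0.02627.
C_N = 0.231×4.65/(0.829−0.231) × (0.3627−0.02627) = 1.796×0.3365 = 0.6044 mol/L.
Y_N = C_N/C_{M0} = 0.6044/4.65 = 0.130.

0.130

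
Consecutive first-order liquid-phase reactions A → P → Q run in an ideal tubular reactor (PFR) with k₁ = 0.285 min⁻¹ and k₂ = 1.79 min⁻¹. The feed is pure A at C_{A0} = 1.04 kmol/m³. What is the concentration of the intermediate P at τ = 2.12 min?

Solving the coupled first-order balances gives C_P(τ) = [k₁/(k₂−k₁)]·C_{A0}·(e^(−k₁τ) − e^(−k₂τ)).
e^(−k₁τ) = e^(−0.285×2.12) = e^(−0.6042) = 0.5465; e^(−k₂τ) = e^(−3.795) = 0.02249.
C_P = 0.285×1.04/(1.79−0.285) × (0.5465−0.02249) = 0.1969×0.5240 = 0.1032 kmol/m³.

0.103 kmol/m³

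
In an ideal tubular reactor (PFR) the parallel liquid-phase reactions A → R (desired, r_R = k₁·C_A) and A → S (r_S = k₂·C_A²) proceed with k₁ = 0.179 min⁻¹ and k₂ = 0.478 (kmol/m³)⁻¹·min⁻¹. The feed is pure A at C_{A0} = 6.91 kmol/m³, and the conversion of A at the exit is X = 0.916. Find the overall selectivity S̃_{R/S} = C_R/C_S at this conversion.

C_A = C_{A0}(1−X) = 0.5804 kmol/m³.
Along a PFR/batch, dC_R/dC_A = −r_R/(r_R+r_S) = −k₁/(k₁+k₂·C_A).
Integrating from C_{A0} to C_A: C_R = (0.179/0.478)·ln[(0.179+0.478·6.91)/(0.179+0.478·0.580)] = 0.3745·ln(3.482/0.4565) = 0.7609 kmol/m³.
C_S = (C_{A0}−C_A)−C_R = 5.569 kmol/m³; S̃_{R/S} = 0.7609/5.569 = 0.137.

0.137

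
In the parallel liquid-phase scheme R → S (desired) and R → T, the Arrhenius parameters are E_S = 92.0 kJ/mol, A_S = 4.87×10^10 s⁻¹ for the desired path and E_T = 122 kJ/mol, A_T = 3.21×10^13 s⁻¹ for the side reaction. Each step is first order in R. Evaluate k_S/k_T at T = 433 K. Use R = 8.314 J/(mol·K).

Since both paths have the same order in R, the concentration cancels and S_{S/T} = k_S/k_T = (A_S/A_T)·exp[(E_T−E_S)/(RT)].
(E_T−E_S)/(RT) = (122−92.0)×10³/(8.314×433) = 30000/3600 = 8.333.
k_S/k_T = (4.87×10^10/3.21×10^13)·exp(8.333) = 0.001517 × 4161 = 6.31.

6.31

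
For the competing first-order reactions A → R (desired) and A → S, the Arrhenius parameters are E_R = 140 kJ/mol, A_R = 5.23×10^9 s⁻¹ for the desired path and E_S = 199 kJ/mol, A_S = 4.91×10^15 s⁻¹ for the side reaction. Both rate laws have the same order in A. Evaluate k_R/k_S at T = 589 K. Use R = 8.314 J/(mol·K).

With equal orders, S_{R/S} = k_R/k_S = (A_R/A_S)·exp[(E_S−E_R)/(RT)].
(E_S−E_R)/(RT) = (199−140)×10³/(8.314×589) = 59000/4897 = 12.05.
k_R/k_S = (5.23×10^9/4.91×10^15)·exp(12.05) = 1.065×10^-6 × 1.708×10^5 = 0.182.
Since E_R < E_S, lowering the temperature improves selectivity toward R.

0.182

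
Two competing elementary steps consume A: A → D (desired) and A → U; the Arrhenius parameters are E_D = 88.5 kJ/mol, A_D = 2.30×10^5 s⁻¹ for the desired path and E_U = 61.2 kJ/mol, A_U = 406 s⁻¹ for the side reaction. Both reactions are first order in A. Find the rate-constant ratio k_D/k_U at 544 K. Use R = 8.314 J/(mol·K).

k_D/k_U = (A_D/A_U)·exp[−(E_D−E_U)/(RT)] = (A_D/A_U)·exp[(E_U−E_D)/(RT)].
(E_U−E_D)/(RT) = (61.2−88.5)×10³/(8.314×544) = -27300/4523 = -6.036.
k_D/k_U = (2.30×10^5/406)·exp(-6.036) = 566.5 × 0.002391 = 1.35.
Since E_D > E_U, raising the temperature improves selectivity toward D.

1.35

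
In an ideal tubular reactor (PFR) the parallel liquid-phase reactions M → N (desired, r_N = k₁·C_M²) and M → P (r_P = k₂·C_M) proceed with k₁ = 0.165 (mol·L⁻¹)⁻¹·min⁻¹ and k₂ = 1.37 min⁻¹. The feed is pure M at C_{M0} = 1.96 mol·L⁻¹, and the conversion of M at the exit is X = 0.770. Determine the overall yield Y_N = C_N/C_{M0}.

0.0962

C_M = C_{M0}(1−X) = 0.4508 mol·L⁻¹.
Along a PFR/batch, dC_P/dC_M = −r_P/(r_N+r_P) = −k₂/(k₂+k₁·C_M).
Integrating from C_{M0} to C_M: C_P = (1.37/0.165)·ln[(1.37+0.165·1.96)/(1.37+0.165·0.451)] = 8.303·ln(1.693/1.444) = 1.321 mol·L⁻¹.
Then C_N = (C_{M0}−C_M) − C_P = 1.509 − 1.321 = 0.1885 mol·L⁻¹.
Y_N = C_N/C_{M0} = 0.1885/1.96 = 0.0962.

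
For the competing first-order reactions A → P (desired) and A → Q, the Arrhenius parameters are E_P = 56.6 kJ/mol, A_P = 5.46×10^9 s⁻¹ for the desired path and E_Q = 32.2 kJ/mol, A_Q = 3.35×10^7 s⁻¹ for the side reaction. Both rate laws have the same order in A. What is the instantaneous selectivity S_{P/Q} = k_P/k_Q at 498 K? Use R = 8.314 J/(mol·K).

0.450

k_P/k_Q = (A_P/A_Q)·exp[−(E_P−E_Q)/(RT)] = (A_P/A_Q)·exp[(E_Q−E_P)/(RT)].
(E_Q−E_P)/(RT) = (32.2−56.6)×10³/(8.314×498) = -24400/4140 = -5.893.
k_P/k_Q = (5.46×10^9/3.35×10^7)·exp(-5.893) = 163.0 × 0.002758 = 0.450.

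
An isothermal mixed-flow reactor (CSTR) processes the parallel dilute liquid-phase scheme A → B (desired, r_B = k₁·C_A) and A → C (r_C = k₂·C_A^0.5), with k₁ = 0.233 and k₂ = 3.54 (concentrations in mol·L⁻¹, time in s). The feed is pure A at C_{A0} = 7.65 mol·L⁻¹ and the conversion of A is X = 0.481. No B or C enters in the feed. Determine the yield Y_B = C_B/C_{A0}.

0.0558

Exit C_A = C_{A0}(1−X) = 7.65×0.519 = 3.970 mol·L⁻¹.
In a CSTR the entire volume is at exit conditions, so r_B = 0.233×3.970 = 0.9251 and r_C = 3.54×3.970^0.5 = 7.054.
Fraction of consumed A going to B: r_B/(r_B+r_C) = 0.1159.
C_B = 0.1159·C_{A0}·X = 0.1159×7.65×0.481 = 0.427 mol·L⁻¹; Y_B = C_B/C_{A0} = 0.0558.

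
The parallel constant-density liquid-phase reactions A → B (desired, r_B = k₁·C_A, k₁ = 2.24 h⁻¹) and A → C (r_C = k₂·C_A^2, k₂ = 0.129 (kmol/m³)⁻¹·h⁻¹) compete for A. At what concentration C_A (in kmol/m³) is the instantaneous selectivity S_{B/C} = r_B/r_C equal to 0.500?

S_{B/C} = (k₁/k₂)·C_A⁻¹ ⇒ C_A = (S·k₂/k₁)^(-1).
= (0.500×0.129/2.24)^(-1) = (0.02879)^(-1) = 34.7 kmol/m³.

34.7 kmol/m³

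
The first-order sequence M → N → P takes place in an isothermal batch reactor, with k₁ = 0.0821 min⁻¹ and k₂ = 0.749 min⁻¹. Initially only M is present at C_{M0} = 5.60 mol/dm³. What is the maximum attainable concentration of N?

For a first-order series the maximum intermediate yield is C_{N,max}/C_{M0} = (k₁/k₂)^[k₂/(k₂−k₁)].
= (0.0821/0.749)^(0.749/(0.749−0.0821)) = (0.1096)^(1.123) = 0.08350.
C_{N,max} = 0.08350×5.60 = 0.468 mol/dm³.

0.468 mol/dm³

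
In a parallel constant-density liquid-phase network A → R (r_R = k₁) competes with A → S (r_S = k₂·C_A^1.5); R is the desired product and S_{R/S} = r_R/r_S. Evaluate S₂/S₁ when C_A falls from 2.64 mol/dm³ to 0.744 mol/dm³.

S_{R/S} = (k₁/k₂)·C_A^-1.5, so S₂/S₁ = (C_{A,2}/C_{A,1})^-1.5.
= (0.744/2.64)^(-1.5) = (0.2818)^(-1.5) = 6.68.

6.68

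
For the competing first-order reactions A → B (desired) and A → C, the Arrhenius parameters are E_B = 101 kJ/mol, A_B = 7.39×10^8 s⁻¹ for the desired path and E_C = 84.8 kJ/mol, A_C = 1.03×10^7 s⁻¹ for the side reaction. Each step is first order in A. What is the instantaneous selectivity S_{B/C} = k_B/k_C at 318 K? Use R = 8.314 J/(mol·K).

k_B/k_C = (A_B/A_C)·exp[−(E_B−E_C)/(RT)] = (A_B/A_C)·exp[(E_C−E_B)/(RT)].
(E_C−E_B)/(RT) = (84.8−101)×10³/(8.314×318) = -16200/2644 = -6.127.
k_B/k_C = (7.39×10^8/1.03×10^7)·exp(-6.127) = 71.75 × 0.002182 = 0.157.
Since E_B > E_C, raising the temperature improves selectivity toward B.

0.157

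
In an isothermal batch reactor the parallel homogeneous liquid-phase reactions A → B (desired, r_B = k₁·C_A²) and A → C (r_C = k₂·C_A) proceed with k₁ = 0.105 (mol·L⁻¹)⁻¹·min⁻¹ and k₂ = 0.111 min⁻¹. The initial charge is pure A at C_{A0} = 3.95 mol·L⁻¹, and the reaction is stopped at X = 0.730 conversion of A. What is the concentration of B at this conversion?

C_A = C_{A0}(1−X) = 1.067 mol·L⁻¹.
Along a PFR/batch, dC_C/dC_A = −r_C/(r_B+r_C) = −k₂/(k₂+k₁·C_A).
Integrating from C_{A0} to C_A: C_C = (0.111/0.105)·ln[(0.111+0.105·3.95)/(0.111+0.105·1.07)] = 1.057·ln(0.5258/0.2230) = 0.9067 mol·L⁻¹.
Then C_B = (C_{A0}−C_A) − C_C = 2.883 − 0.9067 = 1.977 mol·L⁻¹.

1.98 mol·L⁻¹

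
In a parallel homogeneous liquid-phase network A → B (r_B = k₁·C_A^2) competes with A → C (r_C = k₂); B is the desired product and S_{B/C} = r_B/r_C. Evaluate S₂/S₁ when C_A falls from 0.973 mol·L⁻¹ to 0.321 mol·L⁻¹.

0.109

S_{B/C} = (k₁/k₂)·C_A^2, so S₂/S₁ = (C_{A,2}/C_{A,1})^2.
= (0.321/0.973)^2 = (0.3299)^2 = 0.109.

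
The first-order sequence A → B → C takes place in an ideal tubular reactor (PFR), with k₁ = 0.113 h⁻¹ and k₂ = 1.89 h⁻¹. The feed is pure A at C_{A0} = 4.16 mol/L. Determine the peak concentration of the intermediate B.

Evaluating C_B at τ_opt = ln(k₂/k₁)/(k₂−k₁) gives C_{B,max}/C_{A0} = (k₁/k₂)^[k₂/(k₂−k₁)].
= (0.113/1.89)^(1.89/(1.89−0.113)) = (0.05979)^(1.064) = 0.04998.
C_{B,max} = 0.04998×4.16 = 0.208 mol/L.

0.208 mol/L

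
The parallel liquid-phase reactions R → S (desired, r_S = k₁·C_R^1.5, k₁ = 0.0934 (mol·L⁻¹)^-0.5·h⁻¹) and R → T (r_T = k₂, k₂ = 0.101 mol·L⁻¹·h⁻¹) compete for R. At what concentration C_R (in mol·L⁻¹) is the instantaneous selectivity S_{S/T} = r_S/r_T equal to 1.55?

S_{S/T} = (k₁/k₂)·C_R^1.5 ⇒ C_R = (S·k₂/k₁)^(1/1.5).
= (1.55×0.101/0.0934)^(0.6667) = (1.676)^(0.6667) = 1.41 mol·L⁻¹.

1.41 mol·L⁻¹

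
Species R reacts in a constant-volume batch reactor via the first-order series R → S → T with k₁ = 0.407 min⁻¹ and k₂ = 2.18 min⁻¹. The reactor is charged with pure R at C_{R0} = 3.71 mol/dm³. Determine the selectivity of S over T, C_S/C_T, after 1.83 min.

For first-order series with pure R initially, C_S(t) = k₁C_{R0}/(k₂−k₁)·(e^(−k₁t) − e^(−k₂t)).
e^(−k₁t) = e^(−0.407×1.83) = e^(−0.7448) = 0.4748; e^(−k₂t) = e^(−3.989) = 0.01851.
C_S = 0.407×3.71/(2.18−0.407) × (0.4748−0.01851) = 0.8516×0.4563 = 0.3886 mol/dm³.
C_R = C_{R0}e^(−k₁t) = 1.762 mol/dm³, so C_T = C_{R0}−C_R−C_S = 1.560 mol/dm³; C_S/C_T = 0.249.

0.249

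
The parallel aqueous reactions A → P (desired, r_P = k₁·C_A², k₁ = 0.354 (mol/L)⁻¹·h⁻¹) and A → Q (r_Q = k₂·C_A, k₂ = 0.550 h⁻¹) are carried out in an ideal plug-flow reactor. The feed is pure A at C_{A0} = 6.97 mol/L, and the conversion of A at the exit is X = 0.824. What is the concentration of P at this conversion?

4.00 mol/L

C_A = C_{A0}(1−X) = 1.227 mol/L.
Along a PFR/batch, dC_Q/dC_A = −r_Q/(r_P+r_Q) = −k₂/(k₂+k₁·C_A).
Integrating from C_{A0} to C_A: C_Q = (0.550/0.354)·ln[(0.550+0.354·6.97)/(0.550+0.354·1.23)] = 1.554·ln(3.017/0.9843) = 1.741 mol/L.
Then C_P = (C_{A0}−C_A) − C_Q = 5.743 − 1.741 = 4.003 mol/L.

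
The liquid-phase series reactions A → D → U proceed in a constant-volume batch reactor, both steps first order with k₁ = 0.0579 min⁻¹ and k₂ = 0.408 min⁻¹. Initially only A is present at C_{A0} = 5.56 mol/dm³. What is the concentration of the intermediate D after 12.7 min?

0.436 mol/dm³

For first-order series with pure A initially, C_D(t) = k₁C_{A0}/(k₂−k₁)·(e^(−k₁t) − e^(−k₂t)).
e^(−k₁t) = e^(−0.0579×12.7) = e^(−0.7353) = 0.4793; e^(−k₂t) = e^(−5.182) = 0.005619.
C_D = 0.0579×5.56/(0.408−0.0579) × (0.4793−0.005619) = 0.9195×0.4737 = 0.4356 mol/dm³.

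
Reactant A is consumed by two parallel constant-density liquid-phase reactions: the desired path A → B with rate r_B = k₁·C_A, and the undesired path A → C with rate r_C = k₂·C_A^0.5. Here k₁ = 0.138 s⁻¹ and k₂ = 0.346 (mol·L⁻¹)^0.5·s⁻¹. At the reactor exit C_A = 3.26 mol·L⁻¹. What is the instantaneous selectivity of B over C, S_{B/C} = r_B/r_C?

0.720

S_{B/C} = r_B/r_C = (k₁·C_A)/(k₂·C_A^0.5) = (k₁/k₂)·C_A^0.5.
= (0.138×3.260) / (0.346×3.260^0.5) = 0.4499/0.6247 = 0.720.
Since the desired path is higher order in A, keeping C_A high (PFR or concentrated feed) favours B.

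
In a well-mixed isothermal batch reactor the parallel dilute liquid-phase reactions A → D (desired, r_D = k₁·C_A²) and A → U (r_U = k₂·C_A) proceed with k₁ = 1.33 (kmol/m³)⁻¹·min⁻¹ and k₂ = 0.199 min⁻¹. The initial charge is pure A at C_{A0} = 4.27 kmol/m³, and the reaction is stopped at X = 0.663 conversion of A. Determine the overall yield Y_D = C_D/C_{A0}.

C_A = C_{A0}(1−X) = 1.439 kmol/m³.
Along a PFR/batch, dC_U/dC_A = −r_U/(r_D+r_U) = −k₂/(k₂+k₁·C_A).
Integrating from C_{A0} to C_A: C_U = (0.199/1.33)·ln[(0.199+1.33·4.27)/(0.199+1.33·1.44)] = 0.1496·ln(5.878/2.113) = 0.1531 kmol/m³.
Then C_D = (C_{A0}−C_A) − C_U = 2.831 − 0.1531 = 2.678 kmol/m³.
Y_D = C_D/C_{A0} = 2.678/4.27 = 0.627.

0.627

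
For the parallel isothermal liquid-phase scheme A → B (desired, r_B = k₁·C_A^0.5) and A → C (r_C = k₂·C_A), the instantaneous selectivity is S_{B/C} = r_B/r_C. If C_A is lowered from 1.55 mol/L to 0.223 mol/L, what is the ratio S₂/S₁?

S_{B/C} = (k₁/k₂)·C_A^-0.5, so S₂/S₁ = (C_{A,2}/C_{A,1})^-0.5.
= (0.223/1.55)^(-0.5) = (0.1439)^(-0.5) = 2.64.

2.64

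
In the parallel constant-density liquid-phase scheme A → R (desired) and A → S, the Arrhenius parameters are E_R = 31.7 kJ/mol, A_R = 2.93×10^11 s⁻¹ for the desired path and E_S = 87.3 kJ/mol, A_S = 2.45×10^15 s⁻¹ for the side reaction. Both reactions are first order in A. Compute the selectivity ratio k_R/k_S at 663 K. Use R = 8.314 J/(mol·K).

2.87

With equal orders, S_{R/S} = k_R/k_S = (A_R/A_S)·exp[(E_S−E_R)/(RT)].
(E_S−E_R)/(RT) = (87.3−31.7)×10³/(8.314×663) = 55600/5512 = 10.09.
k_R/k_S = (2.93×10^11/2.45×10^15)·exp(10.09) = 1.196×10^-4 × 24023 = 2.87.
Since E_R < E_S, lowering the temperature improves selectivity toward R.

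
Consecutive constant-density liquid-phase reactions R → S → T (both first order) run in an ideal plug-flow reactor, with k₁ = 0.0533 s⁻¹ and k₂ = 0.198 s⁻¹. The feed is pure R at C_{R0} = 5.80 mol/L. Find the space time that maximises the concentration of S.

The intermediate peaks when r₁ = r₂, i.e. k₁e^(−k₁τ) = k₂e^(−k₂τ), giving τ_opt = ln(k₂/k₁)/(k₂−k₁).
= ln(0.198/0.0533)/(0.198−0.0533) = ln(3.715)/0.1447 = 1.312/0.1447 = 9.07 s.

9.07 s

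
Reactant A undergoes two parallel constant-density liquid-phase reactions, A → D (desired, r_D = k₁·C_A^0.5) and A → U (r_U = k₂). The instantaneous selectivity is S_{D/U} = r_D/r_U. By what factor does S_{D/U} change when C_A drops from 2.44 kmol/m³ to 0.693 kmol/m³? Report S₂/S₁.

0.533

S_{D/U} = (k₁/k₂)·C_A^0.5, so S₂/S₁ = (C_{A,2}/C_{A,1})^0.5.
= (0.693/2.44)^0.5 = (0.2840)^0.5 = 0.533.
Selectivity toward D falls as C_A falls — high-concentration operation is favoured.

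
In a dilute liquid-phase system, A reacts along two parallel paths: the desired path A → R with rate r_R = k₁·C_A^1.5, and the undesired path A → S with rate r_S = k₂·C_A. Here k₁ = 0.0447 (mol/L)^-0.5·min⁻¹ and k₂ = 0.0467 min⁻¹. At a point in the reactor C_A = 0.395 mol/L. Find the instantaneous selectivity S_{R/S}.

0.602

S_{R/S} = r_R/r_S = (k₁·C_A^1.5)/(k₂·C_A) = (k₁/k₂)·C_A^0.5.
= (0.0447×0.3950^1.5) / (0.0467×0.3950) = 0.01110/0.01845 = 0.602.
Since the desired path is higher order in A, keeping C_A high (PFR or concentrated feed) favours R.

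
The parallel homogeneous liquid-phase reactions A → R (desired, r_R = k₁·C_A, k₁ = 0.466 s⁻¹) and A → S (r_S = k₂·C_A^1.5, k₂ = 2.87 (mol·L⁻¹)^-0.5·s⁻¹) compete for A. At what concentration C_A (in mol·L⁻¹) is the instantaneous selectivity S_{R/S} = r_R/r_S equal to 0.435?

S_{R/S} = (k₁/k₂)·C_A^-0.5 ⇒ C_A = (S·k₂/k₁)^(-2).
= (0.435×2.87/0.466)^(-2) = (2.679)^(-2) = 0.139 mol·L⁻¹.

0.139 mol·L⁻¹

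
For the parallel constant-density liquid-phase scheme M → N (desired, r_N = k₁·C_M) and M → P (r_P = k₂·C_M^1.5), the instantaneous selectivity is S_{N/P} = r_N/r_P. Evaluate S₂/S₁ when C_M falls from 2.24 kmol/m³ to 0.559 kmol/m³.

S_{N/P} = (k₁/k₂)·C_M^-0.5, so S₂/S₁ = (C_{M,2}/C_{M,1})^-0.5.
= (0.559/2.24)^(-0.5) = (0.2496)^(-0.5) = 2.00.

2.00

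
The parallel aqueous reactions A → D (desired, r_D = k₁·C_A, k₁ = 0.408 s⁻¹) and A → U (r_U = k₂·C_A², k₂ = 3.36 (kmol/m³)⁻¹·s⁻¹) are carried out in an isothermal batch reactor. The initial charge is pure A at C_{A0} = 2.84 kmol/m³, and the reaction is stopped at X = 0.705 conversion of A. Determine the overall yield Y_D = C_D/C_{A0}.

C_A = C_{A0}(1−X) = 0.8378 kmol/m³.
Along a PFR/batch, dC_D/dC_A = −r_D/(r_D+r_U) = −k₁/(k₁+k₂·C_A).
Integrating from C_{A0} to C_A: C_D = (0.408/3.36)·ln[(0.408+3.36·2.84)/(0.408+3.36·0.838)] = 0.1214·ln(9.950/3.223) = 0.1369 kmol/m³.
Y_D = C_D/C_{A0} = 0.1369/2.84 = 0.0482.

0.0482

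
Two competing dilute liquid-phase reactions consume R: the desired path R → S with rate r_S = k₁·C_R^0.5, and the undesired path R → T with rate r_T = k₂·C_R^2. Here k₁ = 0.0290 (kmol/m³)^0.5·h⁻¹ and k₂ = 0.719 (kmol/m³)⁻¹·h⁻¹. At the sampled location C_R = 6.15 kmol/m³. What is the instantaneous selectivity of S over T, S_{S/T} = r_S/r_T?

S_{S/T} = r_S/r_T = (k₁·C_R^0.5)/(k₂·C_R^2) = (k₁/k₂)·C_R^-1.5.
= (0.0290×6.150^0.5) / (0.719×6.150^2) = 0.07192/27.19 = 0.00264.

0.00264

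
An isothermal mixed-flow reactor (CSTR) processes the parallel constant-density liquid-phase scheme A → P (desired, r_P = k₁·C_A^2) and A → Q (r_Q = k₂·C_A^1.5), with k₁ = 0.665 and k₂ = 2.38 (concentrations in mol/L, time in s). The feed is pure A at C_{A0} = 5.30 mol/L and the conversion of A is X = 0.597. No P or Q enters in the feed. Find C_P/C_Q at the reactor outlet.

Exit C_A = C_{A0}(1−X) = 5.30×0.403 = 2.136 mol/L.
Rates in a CSTR are evaluated at the outlet concentration: r_P = 0.665×2.136^2 = 3.034, r_Q = 2.38×2.136^1.5 = 7.429.
Overall selectivity = C_P/C_Q = r_Pτ/(r_Qτ) = r_P/r_Q = 0.408.

0.408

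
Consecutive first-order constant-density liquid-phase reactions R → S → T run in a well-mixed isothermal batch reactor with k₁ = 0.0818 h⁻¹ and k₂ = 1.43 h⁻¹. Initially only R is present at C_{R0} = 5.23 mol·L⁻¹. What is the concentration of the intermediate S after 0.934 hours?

Solving the coupled first-order balances gives C_S(t) = [k₁/(k₂−k₁)]·C_{R0}·(e^(−k₁t) − e^(−k₂t)).
e^(−k₁t) = e^(−0.0818×0.934) = e^(−0.07640) = 0.9264; e^(−k₂t) = e^(−1.336) = 0.2630.
C_S = 0.0818×5.23/(1.43−0.0818) × (0.9264−0.2630) = 0.3173×0.6634 = 0.2105 mol·L⁻¹.

0.211 mol·L⁻¹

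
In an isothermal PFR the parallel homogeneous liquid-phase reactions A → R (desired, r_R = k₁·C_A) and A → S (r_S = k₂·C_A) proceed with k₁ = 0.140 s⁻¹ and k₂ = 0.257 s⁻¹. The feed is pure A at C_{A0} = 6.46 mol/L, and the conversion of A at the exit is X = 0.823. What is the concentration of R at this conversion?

C_A = C_{A0}(1−X) = 1.143 mol/L.
Both paths are first order in A, so the instantaneous fraction to R is constant: dC_R/d(−C_A) = k₁/(k₁+k₂) = 0.3526.
C_R = 0.3526·(C_{A0}−C_A) = 0.3526×5.317 = 1.87 mol/L.

1.87 mol/L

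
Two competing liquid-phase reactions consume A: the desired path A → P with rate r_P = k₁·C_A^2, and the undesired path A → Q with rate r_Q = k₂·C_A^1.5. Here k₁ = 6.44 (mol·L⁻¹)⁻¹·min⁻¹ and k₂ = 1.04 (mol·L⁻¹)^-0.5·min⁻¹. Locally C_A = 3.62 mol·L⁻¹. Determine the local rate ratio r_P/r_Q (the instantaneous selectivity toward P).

S_{P/Q} = r_P/r_Q = (k₁·C_A^2)/(k₂·C_A^1.5) = (k₁/k₂)·C_A^0.5.
= (6.44×3.620^2) / (1.04×3.620^1.5) = 84.39/7.163 = 11.8.

11.8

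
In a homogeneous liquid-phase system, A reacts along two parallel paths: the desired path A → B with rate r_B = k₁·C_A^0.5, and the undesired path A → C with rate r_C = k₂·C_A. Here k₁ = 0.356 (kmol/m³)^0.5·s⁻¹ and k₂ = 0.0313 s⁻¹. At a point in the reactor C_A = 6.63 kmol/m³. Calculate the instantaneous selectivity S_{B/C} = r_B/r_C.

S_{B/C} = r_B/r_C = (k₁·C_A^0.5)/(k₂·C_A) = (k₁/k₂)·C_A^-0.5.
= (0.356×6.630^0.5) / (0.0313×6.630) = 0.9167/0.2075 = 4.42.
The undesired path is higher order in A, so low C_A (CSTR or dilute feed) favours B.

4.42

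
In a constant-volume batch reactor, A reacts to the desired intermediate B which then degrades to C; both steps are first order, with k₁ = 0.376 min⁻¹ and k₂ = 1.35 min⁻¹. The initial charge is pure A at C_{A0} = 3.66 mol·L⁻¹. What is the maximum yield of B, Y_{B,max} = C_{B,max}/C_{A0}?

At the optimum, C_{B,max}/C_{A0} = (k₁/k₂)^[k₂/(k₂−k₁)].
= (0.376/1.35)^(1.35/(1.35−0.376)) = (0.2785)^(1.386) = 0.1700.

0.170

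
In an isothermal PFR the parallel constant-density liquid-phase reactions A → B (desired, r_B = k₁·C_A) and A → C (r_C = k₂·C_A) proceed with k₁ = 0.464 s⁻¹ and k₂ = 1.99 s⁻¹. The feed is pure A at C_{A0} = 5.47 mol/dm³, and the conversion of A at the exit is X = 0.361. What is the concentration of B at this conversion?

0.373 mol/dm³

C_A = C_{A0}(1−X) = 3.495 mol/dm³.
Both paths are first order in A, so the instantaneous fraction to B is constant: dC_B/d(−C_A) = k₁/(k₁+k₂) = 0.1891.
C_B = 0.1891·(C_{A0}−C_A) = 0.1891×1.975 = 0.373 mol/dm³.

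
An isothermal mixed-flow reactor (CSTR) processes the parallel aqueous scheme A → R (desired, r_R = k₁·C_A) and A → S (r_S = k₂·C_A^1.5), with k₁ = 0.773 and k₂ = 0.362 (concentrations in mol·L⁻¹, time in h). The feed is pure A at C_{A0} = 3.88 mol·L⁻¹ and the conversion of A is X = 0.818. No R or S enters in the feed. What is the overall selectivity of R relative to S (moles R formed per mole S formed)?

Exit C_A = C_{A0}(1−X) = 3.88×0.182 = 0.7062 mol·L⁻¹.
In a CSTR the entire volume is at exit conditions, so r_R = 0.773×0.7062 = 0.5459 and r_S = 0.362×0.7062^1.5 = 0.2148.
Overall selectivity = C_R/C_S = r_Rτ/(r_Sτ) = r_R/r_S = 2.54.

2.54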